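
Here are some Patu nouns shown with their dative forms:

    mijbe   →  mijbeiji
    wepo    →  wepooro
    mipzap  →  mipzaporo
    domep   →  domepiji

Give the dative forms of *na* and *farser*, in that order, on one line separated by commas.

naoro, farseriji

Looking at the last vowel of each stem: -iji when the last vowel of the stem is a front vowel (*mijbe*, *domep*); -oro when the last vowel of the stem is a back vowel (*wepo*, *mipzap*).
*na*: last vowel = /a/, a back vowel → -oro → *naoro*.
The last vowel of *farser* is /e/, which is a front vowel, so the suffix is -iji, giving *farseriji*.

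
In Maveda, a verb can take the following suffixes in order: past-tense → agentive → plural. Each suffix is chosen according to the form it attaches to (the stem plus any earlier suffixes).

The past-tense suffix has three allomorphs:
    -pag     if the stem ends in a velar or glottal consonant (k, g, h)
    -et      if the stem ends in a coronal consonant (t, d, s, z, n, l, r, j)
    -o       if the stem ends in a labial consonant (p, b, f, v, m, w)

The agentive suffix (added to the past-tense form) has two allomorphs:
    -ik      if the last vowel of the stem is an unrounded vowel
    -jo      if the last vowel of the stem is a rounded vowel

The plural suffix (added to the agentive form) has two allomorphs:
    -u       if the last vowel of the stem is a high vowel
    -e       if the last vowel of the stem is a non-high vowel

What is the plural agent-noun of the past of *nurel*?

nureletiku

The final consonant of *nurel* is /l/, which is coronal, so the past-tense suffix is -et, giving *nurelet*.
The past-tense form *nurelet*: last vowel = /e/, an unrounded vowel → -ik → *nureletik*.
The agentive form *nureletik* — last vowel /i/ (a high vowel) → -u → *nureletiku*.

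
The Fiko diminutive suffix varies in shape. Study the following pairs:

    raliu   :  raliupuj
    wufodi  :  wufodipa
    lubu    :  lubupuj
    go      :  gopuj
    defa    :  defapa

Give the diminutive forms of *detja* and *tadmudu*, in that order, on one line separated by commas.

detjapa, tadmudupuj

The pattern is rounding harmony: -puj when the last vowel of the stem is a rounded vowel (*raliu*, *lubu*, *go*); -pa when the last vowel of the stem is an unrounded vowel (*wufodi*, *defa*).
*detja* — last vowel /a/ (an unrounded vowel) → -pa → *detjapa*.
*tadmudu* — last vowel /u/ (a rounded vowel) → -puj → *tadmudupuj*.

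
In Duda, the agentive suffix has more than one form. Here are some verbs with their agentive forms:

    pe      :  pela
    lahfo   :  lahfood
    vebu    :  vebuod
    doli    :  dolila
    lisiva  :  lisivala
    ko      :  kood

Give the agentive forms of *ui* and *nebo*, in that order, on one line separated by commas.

uila, nebood

Looking at the last vowel of each stem: -od when the last vowel of the stem is a rounded vowel (*lahfo*, *vebu*, *ko*); -la when the last vowel of the stem is an unrounded vowel (*pe*, *doli*, *lisiva*).
*ui*: last vowel = /i/, an unrounded vowel → -la → *uila*.
*nebo*: last vowel = /o/, a rounded vowel → -od → *nebood*.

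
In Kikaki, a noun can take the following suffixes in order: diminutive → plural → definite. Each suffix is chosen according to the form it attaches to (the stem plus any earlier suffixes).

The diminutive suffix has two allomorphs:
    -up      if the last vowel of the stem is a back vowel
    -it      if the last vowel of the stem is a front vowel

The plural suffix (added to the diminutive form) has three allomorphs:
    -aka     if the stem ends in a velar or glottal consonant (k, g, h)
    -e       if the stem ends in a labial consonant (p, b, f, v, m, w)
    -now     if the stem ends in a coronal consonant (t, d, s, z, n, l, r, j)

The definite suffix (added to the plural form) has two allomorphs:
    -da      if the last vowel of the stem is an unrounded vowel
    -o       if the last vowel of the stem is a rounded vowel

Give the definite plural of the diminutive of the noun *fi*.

fiitnowo

Since the last vowel of *fi* is /i/ (a front vowel), it takes -it, giving *fiit*.
The diminutive form *fiit*: final consonant = /t/, coronal → -now → *fiitnow*.
The plural form *fiitnow* — last vowel /o/ (a rounded vowel) → -o → *fiitnowo*.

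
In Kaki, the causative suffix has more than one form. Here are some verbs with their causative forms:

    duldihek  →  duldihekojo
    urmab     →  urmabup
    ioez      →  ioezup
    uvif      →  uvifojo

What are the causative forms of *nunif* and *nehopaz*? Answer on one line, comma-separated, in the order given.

nunifojo, nehopazup

The pattern is voicing of the final consonant: -ojo when the stem ends in a voiceless consonant (*duldihek*, *uvif*); -up when the stem ends in a voiced consonant (*urmab*, *ioez*).
The final consonant of *nunif* is /f/, which is voiceless, so the suffix is -ojo, giving *nunifojo*.
Since the final consonant of *nehopaz* is /z/ (voiced), it takes -up, giving *nehopazup*.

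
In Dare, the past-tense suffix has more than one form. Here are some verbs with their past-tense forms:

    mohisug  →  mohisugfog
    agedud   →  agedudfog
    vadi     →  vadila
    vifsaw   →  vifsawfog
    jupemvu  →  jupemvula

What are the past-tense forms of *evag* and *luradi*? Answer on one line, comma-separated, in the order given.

The pattern is consonant vs. vowel: -fog when the stem ends in a consonant (*mohisug*, *agedud*, *vifsaw*); -la when the stem ends in a vowel (*vadi*, *jupemvu*).
The final sound of *evag* is /g/, which is a consonant, so the suffix is -fog, giving *evagfog*.
*luradi*: final sound = /i/, a vowel → -la → *luradila*.

evagfog, luradila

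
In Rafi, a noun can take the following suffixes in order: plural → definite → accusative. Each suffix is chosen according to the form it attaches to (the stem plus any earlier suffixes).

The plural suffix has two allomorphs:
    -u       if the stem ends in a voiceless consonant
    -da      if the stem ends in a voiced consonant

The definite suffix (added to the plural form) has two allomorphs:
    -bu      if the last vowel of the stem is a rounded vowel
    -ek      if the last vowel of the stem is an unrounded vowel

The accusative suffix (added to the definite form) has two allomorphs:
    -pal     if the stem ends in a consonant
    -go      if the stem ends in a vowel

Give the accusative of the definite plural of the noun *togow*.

togowdaekpal

*togow* — final consonant /w/ (voiced) → -da → *togowda*.
The plural form *togowda* — last vowel /a/ (an unrounded vowel) → -ek → *togowdaek*.
The definite form *togowdaek* — final sound /k/ (a consonant) → -pal → *togowdaekpal*.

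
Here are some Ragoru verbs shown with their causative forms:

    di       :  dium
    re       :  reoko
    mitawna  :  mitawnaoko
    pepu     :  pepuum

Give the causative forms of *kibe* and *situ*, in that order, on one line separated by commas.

Looking at the last vowel of each stem: -um when the last vowel of the stem is a high vowel (*di*, *pepu*); -oko when the last vowel of the stem is a non-high vowel (*re*, *mitawna*).
Since the last vowel of *kibe* is /e/ (a non-high vowel), it takes -oko, giving *kibeoko*.
The last vowel of *situ* is /u/, which is a high vowel, so the suffix is -um, giving *situum*.

kibeoko, situum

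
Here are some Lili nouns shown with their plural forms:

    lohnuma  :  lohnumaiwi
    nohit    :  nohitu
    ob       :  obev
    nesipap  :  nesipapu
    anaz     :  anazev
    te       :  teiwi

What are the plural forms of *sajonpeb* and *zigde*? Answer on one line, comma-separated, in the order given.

Looking at the final sound of each stem: -u when the stem ends in a voiceless consonant (*nohit*, *nesipap*); -ev when the stem ends in a voiced consonant (*ob*, *anaz*); -iwi when the stem ends in a vowel (*lohnuma*, *te*).
Since the final sound of *sajonpeb* is /b/ (a voiced consonant), it takes -ev, giving *sajonpebev*.
Since the final sound of *zigde* is /e/ (a vowel), it takes -iwi, giving *zigdeiwi*.

sajonpebev, zigdeiwi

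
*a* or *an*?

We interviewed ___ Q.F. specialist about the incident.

The indefinite article is chosen by the initial *sound* of the following word, not its spelling.
The initialism *Q.F.* is read letter by letter; the first letter, Q, is pronounced /kjuː/, which begins with a consonant sound.
So the article is *a*: We interviewed a Q.F. specialist about the incident.

a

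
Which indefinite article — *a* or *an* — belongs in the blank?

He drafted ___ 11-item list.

The indefinite article is chosen by the initial *sound* of the following word, not its spelling.
The number *11* is spoken "eleven", beginning with /ɪˈlɛvən/ — a vowel sound.
So the article is *an*: He drafted an 11-item list.

an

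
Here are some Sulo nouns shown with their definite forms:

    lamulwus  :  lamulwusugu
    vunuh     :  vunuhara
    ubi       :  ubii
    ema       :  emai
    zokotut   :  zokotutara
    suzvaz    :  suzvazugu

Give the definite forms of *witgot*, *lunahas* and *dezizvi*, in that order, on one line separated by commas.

The pattern is sibilance of the final sound: -ugu when the stem ends in a sibilant (*lamulwus*, *suzvaz*); -ara when the stem ends in a non-sibilant consonant (*vunuh*, *zokotut*); -i when the stem ends in a vowel (*ubi*, *ema*).
The final sound of *witgot* is /t/, which is a non-sibilant consonant, so the suffix is -ara, giving *witgotara*.
*lunahas* — final sound /s/ (a sibilant) → -ugu → *lunahasugu*.
The final sound of *dezizvi* is /i/, which is a vowel, so the suffix is -i, giving *dezizvii*.

witgotara, lunahasugu, dezizvii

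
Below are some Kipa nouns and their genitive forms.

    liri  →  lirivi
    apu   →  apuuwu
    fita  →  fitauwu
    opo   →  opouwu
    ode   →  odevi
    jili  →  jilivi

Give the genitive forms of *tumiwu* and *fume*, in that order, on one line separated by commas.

Looking at the last vowel of each stem: -vi when the last vowel of the stem is a front vowel (*liri*, *ode*, *jili*); -uwu when the last vowel of the stem is a back vowel (*apu*, *fita*, *opo*).
*tumiwu* — last vowel /u/ (a back vowel) → -uwu → *tumiwuuwu*.
Since the last vowel of *fume* is /e/ (a front vowel), it takes -vi, giving *fumevi*.

tumiwuuwu, fumevi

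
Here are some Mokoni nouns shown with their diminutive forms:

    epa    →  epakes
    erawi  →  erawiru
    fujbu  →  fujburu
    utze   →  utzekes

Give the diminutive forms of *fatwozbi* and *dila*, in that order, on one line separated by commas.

The pattern is height harmony: -ru when the last vowel of the stem is a high vowel (*erawi*, *fujbu*); -kes when the last vowel of the stem is a non-high vowel (*epa*, *utze*).
The last vowel of *fatwozbi* is /i/, which is a high vowel, so the suffix is -ru, giving *fatwozbiru*.
The last vowel of *dila* is /a/, which is a non-high vowel, so the suffix is -kes, giving *dilakes*.

fatwozbiru, dilakes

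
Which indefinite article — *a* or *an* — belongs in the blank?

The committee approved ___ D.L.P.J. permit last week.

The indefinite article is chosen by the initial *sound* of the following word, not its spelling.
The initialism *D.L.P.J.* is read letter by letter; the first letter, D, is pronounced /diː/, which begins with a consonant sound.
So the article is *a*: The committee approved a D.L.P.J. permit last week.

a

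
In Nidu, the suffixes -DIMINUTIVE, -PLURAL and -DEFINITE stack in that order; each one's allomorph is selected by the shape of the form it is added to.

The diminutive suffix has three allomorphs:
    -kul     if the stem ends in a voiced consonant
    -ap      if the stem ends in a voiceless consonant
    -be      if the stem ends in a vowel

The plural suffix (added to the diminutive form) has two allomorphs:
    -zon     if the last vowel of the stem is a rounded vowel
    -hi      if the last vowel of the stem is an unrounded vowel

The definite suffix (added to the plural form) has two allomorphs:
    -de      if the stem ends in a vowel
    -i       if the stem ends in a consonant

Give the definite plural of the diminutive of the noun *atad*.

*atad*: final sound = /d/, a voiced consonant → -kul → *atadkul*.
The diminutive form *atadkul*: last vowel = /u/, a rounded vowel → -zon → *atadkulzon*.
Since the final sound of the plural form *atadkulzon* is /n/ (a consonant), it takes -i, giving *atadkulzoni*.

atadkulzoni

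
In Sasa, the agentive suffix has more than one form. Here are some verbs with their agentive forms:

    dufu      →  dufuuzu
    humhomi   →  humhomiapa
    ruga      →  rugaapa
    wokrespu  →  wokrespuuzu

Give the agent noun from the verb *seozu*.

seozuuzu

The pattern is rounding harmony: -uzu when the last vowel of the stem is a rounded vowel (*dufu*, *wokrespu*); -apa when the last vowel of the stem is an unrounded vowel (*humhomi*, *ruga*).
*seozu*: last vowel = /u/, a rounded vowel → -uzu → *seozuuzu*.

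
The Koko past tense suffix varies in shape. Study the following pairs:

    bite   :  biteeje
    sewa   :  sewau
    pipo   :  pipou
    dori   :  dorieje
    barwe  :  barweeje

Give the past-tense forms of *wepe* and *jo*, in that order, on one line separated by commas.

The suffix is conditioned by the last vowel: -eje when the last vowel of the stem is a front vowel (*bite*, *dori*, *barwe*); -u when the last vowel of the stem is a back vowel (*sewa*, *pipo*).
*wepe*: last vowel = /e/, a front vowel → -eje → *wepeeje*.
*jo* — last vowel /o/ (a back vowel) → -u → *jou*.

wepeeje, jou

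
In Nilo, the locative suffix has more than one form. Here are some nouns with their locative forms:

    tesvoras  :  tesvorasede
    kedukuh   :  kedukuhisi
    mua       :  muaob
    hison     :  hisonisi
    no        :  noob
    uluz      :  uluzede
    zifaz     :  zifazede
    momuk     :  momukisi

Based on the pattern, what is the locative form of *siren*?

The pattern is sibilance of the final sound: -ede when the stem ends in a sibilant (*tesvoras*, *uluz*, *zifaz*); -isi when the stem ends in a non-sibilant consonant (*kedukuh*, *hison*, *momuk*); -ob when the stem ends in a vowel (*mua*, *no*).
*siren*: final sound = /n/, a non-sibilant consonant → -isi → *sirenisi*.

sirenisi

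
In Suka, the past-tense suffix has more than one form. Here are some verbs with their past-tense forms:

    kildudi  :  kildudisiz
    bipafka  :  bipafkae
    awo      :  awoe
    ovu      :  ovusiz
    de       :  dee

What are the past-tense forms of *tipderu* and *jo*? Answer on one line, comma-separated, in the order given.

Looking at the last vowel of each stem: -siz when the last vowel of the stem is a high vowel (*kildudi*, *ovu*); -e when the last vowel of the stem is a non-high vowel (*bipafka*, *awo*, *de*).
The last vowel of *tipderu* is /u/, which is a high vowel, so the suffix is -siz, giving *tipderusiz*.
*jo*: last vowel = /o/, a non-high vowel → -e → *joe*.

tipderusiz, joe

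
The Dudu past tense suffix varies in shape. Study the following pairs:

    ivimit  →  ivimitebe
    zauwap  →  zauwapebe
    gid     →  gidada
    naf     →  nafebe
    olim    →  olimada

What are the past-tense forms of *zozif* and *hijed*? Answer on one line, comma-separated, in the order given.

The alternation tracks the final consonant of the stem — -ebe when the stem ends in a voiceless consonant (*ivimit*, *zauwap*, *naf*); -ada when the stem ends in a voiced consonant (*gid*, *olim*).
Since the final consonant of *zozif* is /f/ (voiceless), it takes -ebe, giving *zozifebe*.
*hijed*: final consonant = /d/, voiced → -ada → *hijedada*.

zozifebe, hijedada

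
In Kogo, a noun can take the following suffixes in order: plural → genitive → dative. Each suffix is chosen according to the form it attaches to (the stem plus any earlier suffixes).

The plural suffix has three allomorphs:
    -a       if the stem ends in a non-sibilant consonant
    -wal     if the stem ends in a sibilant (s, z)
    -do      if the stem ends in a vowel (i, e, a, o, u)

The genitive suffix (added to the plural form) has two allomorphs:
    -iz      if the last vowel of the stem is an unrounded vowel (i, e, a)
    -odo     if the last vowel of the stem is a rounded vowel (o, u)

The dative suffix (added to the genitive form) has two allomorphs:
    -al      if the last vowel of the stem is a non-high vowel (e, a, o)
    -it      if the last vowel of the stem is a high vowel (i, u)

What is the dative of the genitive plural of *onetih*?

The final sound of *onetih* is /h/, which is a non-sibilant consonant, so the plural suffix is -a, giving *onetiha*.
The plural form *onetiha*: last vowel = /a/, an unrounded vowel → -iz → *onetihaiz*.
The genitive form *onetihaiz*: last vowel = /i/, a high vowel → -it → *onetihaizit*.

onetihaizit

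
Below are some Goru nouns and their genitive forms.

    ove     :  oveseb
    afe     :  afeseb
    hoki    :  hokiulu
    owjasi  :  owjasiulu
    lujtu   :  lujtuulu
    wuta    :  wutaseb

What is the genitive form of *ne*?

neseb

The alternation tracks the last vowel of the stem — -ulu when the last vowel of the stem is a high vowel (*hoki*, *owjasi*, *lujtu*); -seb when the last vowel of the stem is a non-high vowel (*ove*, *afe*, *wuta*).
The last vowel of *ne* is /e/, which is a non-high vowel, so the suffix is -seb, giving *neseb*.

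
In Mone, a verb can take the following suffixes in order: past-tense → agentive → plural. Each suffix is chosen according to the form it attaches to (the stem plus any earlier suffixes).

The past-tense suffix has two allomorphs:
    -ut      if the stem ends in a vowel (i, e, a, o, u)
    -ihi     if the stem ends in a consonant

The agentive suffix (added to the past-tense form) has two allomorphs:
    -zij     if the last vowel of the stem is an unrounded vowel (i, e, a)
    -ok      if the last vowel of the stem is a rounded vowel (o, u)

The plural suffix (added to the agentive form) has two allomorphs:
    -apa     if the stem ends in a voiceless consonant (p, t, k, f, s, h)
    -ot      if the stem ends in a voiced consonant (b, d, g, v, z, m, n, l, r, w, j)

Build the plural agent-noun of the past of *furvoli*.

furvoliutokapa

*furvoli*: final sound = /i/, a vowel → -ut → *furvoliut*.
The past-tense form *furvoliut* — last vowel /u/ (a rounded vowel) → -ok → *furvoliutok*.
The final consonant of the agentive form *furvoliutok* is /k/, which is voiceless, so the plural suffix is -apa, giving *furvoliutokapa*.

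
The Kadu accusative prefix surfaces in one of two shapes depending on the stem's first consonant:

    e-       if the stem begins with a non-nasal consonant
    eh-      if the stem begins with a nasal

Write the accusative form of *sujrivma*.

*sujrivma*: first consonant = /s/, non-nasal → e- → *esujrivma*.

esujrivma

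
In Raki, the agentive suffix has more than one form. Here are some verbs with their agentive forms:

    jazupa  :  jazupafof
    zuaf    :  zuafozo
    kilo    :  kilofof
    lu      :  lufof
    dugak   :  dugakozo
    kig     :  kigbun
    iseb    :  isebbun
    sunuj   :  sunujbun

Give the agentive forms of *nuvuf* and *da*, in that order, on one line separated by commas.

Looking at the final sound of each stem: -ozo when the stem ends in a voiceless consonant (*zuaf*, *dugak*); -bun when the stem ends in a voiced consonant (*kig*, *iseb*, *sunuj*); -fof when the stem ends in a vowel (*jazupa*, *kilo*, *lu*).
*nuvuf*: final sound = /f/, a voiceless consonant → -ozo → *nuvufozo*.
The final sound of *da* is /a/, which is a vowel, so the suffix is -fof, giving *dafof*.

nuvufozo, dafof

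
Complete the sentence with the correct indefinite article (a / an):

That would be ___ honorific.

an

The indefinite article is chosen by the initial *sound* of the following word, not its spelling.
*honorific* begins with the sound /ɒ/ (silent h) — a vowel sound.
So the article is *an*: That would be an honorific.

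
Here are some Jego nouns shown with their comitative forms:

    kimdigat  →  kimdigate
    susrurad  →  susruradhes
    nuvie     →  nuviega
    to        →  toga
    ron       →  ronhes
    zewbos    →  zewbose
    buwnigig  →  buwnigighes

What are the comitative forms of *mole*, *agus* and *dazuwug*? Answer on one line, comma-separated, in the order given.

molega, aguse, dazuwughes

The suffix is conditioned by the final sound: -e when the stem ends in a voiceless consonant (*kimdigat*, *zewbos*); -hes when the stem ends in a voiced consonant (*susrurad*, *ron*, *buwnigig*); -ga when the stem ends in a vowel (*nuvie*, *to*).
Since the final sound of *mole* is /e/ (a vowel), it takes -ga, giving *molega*.
Since the final sound of *agus* is /s/ (a voiceless consonant), it takes -e, giving *aguse*.
The final sound of *dazuwug* is /g/, which is a voiced consonant, so the suffix is -hes, giving *dazuwughes*.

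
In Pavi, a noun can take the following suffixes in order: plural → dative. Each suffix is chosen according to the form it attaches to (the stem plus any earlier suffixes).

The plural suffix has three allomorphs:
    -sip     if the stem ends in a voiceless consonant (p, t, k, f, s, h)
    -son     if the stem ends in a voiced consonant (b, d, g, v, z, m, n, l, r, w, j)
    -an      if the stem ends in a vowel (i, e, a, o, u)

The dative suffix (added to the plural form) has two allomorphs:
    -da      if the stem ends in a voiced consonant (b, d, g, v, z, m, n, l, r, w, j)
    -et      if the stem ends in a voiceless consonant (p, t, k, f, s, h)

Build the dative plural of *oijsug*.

oijsugsonda

*oijsug* — final sound /g/ (a voiced consonant) → -son → *oijsugson*.
The plural form *oijsugson*: final consonant = /n/, voiced → -da → *oijsugsonda*.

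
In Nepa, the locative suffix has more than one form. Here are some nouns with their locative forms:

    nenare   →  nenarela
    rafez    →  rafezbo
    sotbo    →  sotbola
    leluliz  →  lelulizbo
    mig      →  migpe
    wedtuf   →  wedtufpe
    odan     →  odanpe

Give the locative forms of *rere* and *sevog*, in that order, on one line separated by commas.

rerela, sevogpe

The alternation tracks the final sound of the stem — -bo when the stem ends in a sibilant (*rafez*, *leluliz*); -pe when the stem ends in a non-sibilant consonant (*mig*, *wedtuf*, *odan*); -la when the stem ends in a vowel (*nenare*, *sotbo*).
The final sound of *rere* is /e/, which is a vowel, so the suffix is -la, giving *rerela*.
Since the final sound of *sevog* is /g/ (a non-sibilant consonant), it takes -pe, giving *sevogpe*.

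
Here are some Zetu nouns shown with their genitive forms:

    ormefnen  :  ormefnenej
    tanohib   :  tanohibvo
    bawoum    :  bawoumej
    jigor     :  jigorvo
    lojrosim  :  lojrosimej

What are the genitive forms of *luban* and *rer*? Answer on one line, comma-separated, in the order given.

Looking at the final consonant of each stem: -ej when the stem ends in a nasal (*ormefnen*, *bawoum*, *lojrosim*); -vo when the stem ends in a non-nasal consonant (*tanohib*, *jigor*).
*luban* — final consonant /n/ (a nasal) → -ej → *lubanej*.
*rer* — final consonant /r/ (non-nasal) → -vo → *rervo*.

lubanej, rervo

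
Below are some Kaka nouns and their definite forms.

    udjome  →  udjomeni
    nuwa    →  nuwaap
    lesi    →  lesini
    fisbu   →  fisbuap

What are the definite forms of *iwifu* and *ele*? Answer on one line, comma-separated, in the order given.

The alternation tracks the last vowel of the stem — -ni when the last vowel of the stem is a front vowel (*udjome*, *lesi*); -ap when the last vowel of the stem is a back vowel (*nuwa*, *fisbu*).
*iwifu* — last vowel /u/ (a back vowel) → -ap → *iwifuap*.
*ele* — last vowel /e/ (a front vowel) → -ni → *eleni*.

iwifuap, eleni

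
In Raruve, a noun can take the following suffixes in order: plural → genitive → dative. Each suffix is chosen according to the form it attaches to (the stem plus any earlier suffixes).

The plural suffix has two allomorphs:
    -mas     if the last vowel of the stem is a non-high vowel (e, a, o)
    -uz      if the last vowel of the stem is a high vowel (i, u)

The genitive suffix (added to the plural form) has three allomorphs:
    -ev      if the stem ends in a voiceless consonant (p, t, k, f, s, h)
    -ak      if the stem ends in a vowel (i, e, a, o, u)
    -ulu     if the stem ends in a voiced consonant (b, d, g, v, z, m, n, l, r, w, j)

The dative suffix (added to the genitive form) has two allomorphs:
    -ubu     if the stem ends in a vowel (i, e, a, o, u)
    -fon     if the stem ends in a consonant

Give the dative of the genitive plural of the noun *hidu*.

hiduuzuluubu

*hidu* — last vowel /u/ (a high vowel) → -uz → *hiduuz*.
The final sound of the plural form *hiduuz* is /z/, which is a voiced consonant, so the genitive suffix is -ulu, giving *hiduuzulu*.
The genitive form *hiduuzulu*: final sound = /u/, a vowel → -ubu → *hiduuzuluubu*.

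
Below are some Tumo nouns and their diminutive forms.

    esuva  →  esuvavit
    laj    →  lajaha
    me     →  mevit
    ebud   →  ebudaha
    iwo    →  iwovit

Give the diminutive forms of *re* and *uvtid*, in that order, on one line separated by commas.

The pattern is consonant vs. vowel: -aha when the stem ends in a consonant (*laj*, *ebud*); -vit when the stem ends in a vowel (*esuva*, *me*, *iwo*).
*re*: final sound = /e/, a vowel → -vit → *revit*.
*uvtid*: final sound = /d/, a consonant → -aha → *uvtidaha*.

revit, uvtidaha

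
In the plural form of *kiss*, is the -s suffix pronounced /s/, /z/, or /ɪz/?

The stem *kiss* ends in a sibilant (/s, z, ʃ, ʒ, tʃ, dʒ/).
The plural suffix surfaces as /ɪz/ after sibilants, /s/ after other voiceless consonants, and /z/ after other voiced sounds.
So the plural -s on *kiss* is pronounced /ɪz/.

/ɪz/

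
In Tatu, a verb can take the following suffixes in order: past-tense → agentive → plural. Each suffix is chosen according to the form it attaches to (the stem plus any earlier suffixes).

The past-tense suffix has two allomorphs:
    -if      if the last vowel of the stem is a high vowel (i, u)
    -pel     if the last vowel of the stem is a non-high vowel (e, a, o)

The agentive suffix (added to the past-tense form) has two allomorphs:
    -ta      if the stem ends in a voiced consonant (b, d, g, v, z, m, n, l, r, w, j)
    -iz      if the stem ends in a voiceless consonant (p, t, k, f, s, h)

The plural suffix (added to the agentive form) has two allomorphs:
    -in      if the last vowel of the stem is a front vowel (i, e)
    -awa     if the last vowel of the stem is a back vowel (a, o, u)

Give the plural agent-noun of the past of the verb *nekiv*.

The last vowel of *nekiv* is /i/, which is a high vowel, so the past-tense suffix is -if, giving *nekivif*.
The final consonant of the past-tense form *nekivif* is /f/, which is voiceless, so the agentive suffix is -iz, giving *nekivifiz*.
The agentive form *nekivifiz*: last vowel = /i/, a front vowel → -in → *nekivifizin*.

nekivifizin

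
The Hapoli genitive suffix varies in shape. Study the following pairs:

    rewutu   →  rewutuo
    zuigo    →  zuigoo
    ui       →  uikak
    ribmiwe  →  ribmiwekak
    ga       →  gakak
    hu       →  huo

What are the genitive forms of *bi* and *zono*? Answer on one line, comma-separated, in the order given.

Looking at the last vowel of each stem: -o when the last vowel of the stem is a rounded vowel (*rewutu*, *zuigo*, *hu*); -kak when the last vowel of the stem is an unrounded vowel (*ui*, *ribmiwe*, *ga*).
The last vowel of *bi* is /i/, which is an unrounded vowel, so the suffix is -kak, giving *bikak*.
Since the last vowel of *zono* is /o/ (a rounded vowel), it takes -o, giving *zonoo*.

bikak, zonoo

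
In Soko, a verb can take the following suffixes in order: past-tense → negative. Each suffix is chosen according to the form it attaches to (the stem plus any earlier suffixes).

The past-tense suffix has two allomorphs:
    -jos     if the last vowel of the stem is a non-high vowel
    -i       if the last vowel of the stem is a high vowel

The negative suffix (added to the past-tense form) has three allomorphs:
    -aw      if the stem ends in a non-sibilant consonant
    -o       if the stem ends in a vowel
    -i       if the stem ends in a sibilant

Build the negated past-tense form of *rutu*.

*rutu*: last vowel = /u/, a high vowel → -i → *rutui*.
The past-tense form *rutui* — final sound /i/ (a vowel) → -o → *rutuio*.

rutuio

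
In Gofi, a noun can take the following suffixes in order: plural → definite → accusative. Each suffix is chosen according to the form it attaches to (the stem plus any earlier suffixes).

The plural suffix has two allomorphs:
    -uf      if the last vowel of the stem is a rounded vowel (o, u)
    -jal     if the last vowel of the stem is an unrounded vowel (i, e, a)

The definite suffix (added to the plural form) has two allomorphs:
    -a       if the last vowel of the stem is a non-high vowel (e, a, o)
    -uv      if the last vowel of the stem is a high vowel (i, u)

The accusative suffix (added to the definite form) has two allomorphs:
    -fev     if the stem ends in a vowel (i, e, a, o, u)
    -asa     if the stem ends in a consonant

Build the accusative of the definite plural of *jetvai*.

jetvaijalafev

*jetvai*: last vowel = /i/, an unrounded vowel → -jal → *jetvaijal*.
The plural form *jetvaijal* — last vowel /a/ (a non-high vowel) → -a → *jetvaijala*.
Since the final sound of the definite form *jetvaijala* is /a/ (a vowel), it takes -fev, giving *jetvaijalafev*.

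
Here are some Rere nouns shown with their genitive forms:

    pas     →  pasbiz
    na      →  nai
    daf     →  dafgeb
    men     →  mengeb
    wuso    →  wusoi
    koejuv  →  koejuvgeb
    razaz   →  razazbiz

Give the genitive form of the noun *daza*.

The alternation tracks the final sound of the stem — -biz when the stem ends in a sibilant (*pas*, *razaz*); -geb when the stem ends in a non-sibilant consonant (*daf*, *men*, *koejuv*); -i when the stem ends in a vowel (*na*, *wuso*).
*daza*: final sound = /a/, a vowel → -i → *dazai*.

dazai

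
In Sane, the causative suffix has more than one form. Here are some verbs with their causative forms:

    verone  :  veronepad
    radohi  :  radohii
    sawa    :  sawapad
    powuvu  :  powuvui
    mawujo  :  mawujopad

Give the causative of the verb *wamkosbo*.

The alternation tracks the last vowel of the stem — -i when the last vowel of the stem is a high vowel (*radohi*, *powuvu*); -pad when the last vowel of the stem is a non-high vowel (*verone*, *sawa*, *mawujo*).
*wamkosbo* — last vowel /o/ (a non-high vowel) → -pad → *wamkosbopad*.

wamkosbopad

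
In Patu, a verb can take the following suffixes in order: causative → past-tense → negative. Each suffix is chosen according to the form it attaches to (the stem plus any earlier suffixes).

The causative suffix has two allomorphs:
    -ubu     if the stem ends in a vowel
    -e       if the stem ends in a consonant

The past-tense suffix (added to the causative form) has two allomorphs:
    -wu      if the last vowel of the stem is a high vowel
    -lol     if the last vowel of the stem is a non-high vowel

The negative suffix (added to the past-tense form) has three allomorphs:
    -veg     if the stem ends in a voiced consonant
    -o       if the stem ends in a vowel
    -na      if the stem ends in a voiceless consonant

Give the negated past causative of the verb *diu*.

*diu* — final sound /u/ (a vowel) → -ubu → *diuubu*.
The last vowel of the causative form *diuubu* is /u/, which is a high vowel, so the past-tense suffix is -wu, giving *diuubuwu*.
The past-tense form *diuubuwu*: final sound = /u/, a vowel → -o → *diuubuwuo*.

diuubuwuo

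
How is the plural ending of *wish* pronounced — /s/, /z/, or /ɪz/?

The stem *wish* ends in a sibilant (/s, z, ʃ, ʒ, tʃ, dʒ/).
The plural suffix surfaces as /ɪz/ after sibilants, /s/ after other voiceless consonants, and /z/ after other voiced sounds.
So the plural -s on *wish* is pronounced /ɪz/.

/ɪz/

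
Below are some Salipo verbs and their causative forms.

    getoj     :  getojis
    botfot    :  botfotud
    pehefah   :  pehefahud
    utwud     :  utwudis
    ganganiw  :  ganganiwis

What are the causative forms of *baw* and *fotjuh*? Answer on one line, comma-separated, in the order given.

The pattern is voicing of the final consonant: -ud when the stem ends in a voiceless consonant (*botfot*, *pehefah*); -is when the stem ends in a voiced consonant (*getoj*, *utwud*, *ganganiw*).
Since the final consonant of *baw* is /w/ (voiced), it takes -is, giving *bawis*.
Since the final consonant of *fotjuh* is /h/ (voiceless), it takes -ud, giving *fotjuhud*.

bawis, fotjuhud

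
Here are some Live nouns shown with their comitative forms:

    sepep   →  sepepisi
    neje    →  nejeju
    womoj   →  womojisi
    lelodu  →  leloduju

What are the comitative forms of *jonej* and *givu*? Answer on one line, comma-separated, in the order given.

jonejisi, givuju

The suffix is conditioned by the final sound: -isi when the stem ends in a consonant (*sepep*, *womoj*); -ju when the stem ends in a vowel (*neje*, *lelodu*).
*jonej* — final sound /j/ (a consonant) → -isi → *jonejisi*.
*givu*: final sound = /u/, a vowel → -ju → *givuju*.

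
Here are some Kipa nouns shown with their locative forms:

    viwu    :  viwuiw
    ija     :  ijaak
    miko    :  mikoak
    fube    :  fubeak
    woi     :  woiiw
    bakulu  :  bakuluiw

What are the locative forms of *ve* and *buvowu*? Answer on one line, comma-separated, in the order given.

veak, buvowuiw

The pattern is height harmony: -iw when the last vowel of the stem is a high vowel (*viwu*, *woi*, *bakulu*); -ak when the last vowel of the stem is a non-high vowel (*ija*, *miko*, *fube*).
*ve*: last vowel = /e/, a non-high vowel → -ak → *veak*.
*buvowu*: last vowel = /u/, a high vowel → -iw → *buvowuiw*.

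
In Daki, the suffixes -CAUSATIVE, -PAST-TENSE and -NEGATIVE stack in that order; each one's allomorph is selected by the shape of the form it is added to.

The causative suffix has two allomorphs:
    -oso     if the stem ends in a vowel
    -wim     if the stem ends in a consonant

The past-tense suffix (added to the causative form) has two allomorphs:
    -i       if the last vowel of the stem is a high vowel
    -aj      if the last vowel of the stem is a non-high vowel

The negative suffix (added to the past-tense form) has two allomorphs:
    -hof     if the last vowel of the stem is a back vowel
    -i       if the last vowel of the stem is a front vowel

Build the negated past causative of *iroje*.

irojeosoajhof

The final sound of *iroje* is /e/, which is a vowel, so the causative suffix is -oso, giving *irojeoso*.
The causative form *irojeoso*: last vowel = /o/, a non-high vowel → -aj → *irojeosoaj*.
The past-tense form *irojeosoaj*: last vowel = /a/, a back vowel → -hof → *irojeosoajhof*.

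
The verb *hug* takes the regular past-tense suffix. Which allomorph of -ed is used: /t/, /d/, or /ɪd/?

/d/

The stem *hug* ends in a voiced sound other than /d/.
The -ed suffix is realized as /ɪd/ after /t, d/; as /t/ after other voiceless consonants; and as /d/ after other voiced sounds.
So -ed on *hug* is pronounced /d/.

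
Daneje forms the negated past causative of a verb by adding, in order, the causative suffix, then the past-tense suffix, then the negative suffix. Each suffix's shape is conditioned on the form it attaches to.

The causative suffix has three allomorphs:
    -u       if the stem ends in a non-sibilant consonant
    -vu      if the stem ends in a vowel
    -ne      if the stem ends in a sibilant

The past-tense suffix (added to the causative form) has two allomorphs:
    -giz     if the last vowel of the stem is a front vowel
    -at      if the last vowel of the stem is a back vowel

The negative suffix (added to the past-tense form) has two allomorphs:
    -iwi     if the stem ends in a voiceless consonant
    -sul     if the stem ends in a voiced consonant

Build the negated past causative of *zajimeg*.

zajimeguatiwi

The final sound of *zajimeg* is /g/, which is a non-sibilant consonant, so the causative suffix is -u, giving *zajimegu*.
The last vowel of the causative form *zajimegu* is /u/, which is a back vowel, so the past-tense suffix is -at, giving *zajimeguat*.
The past-tense form *zajimeguat*: final consonant = /t/, voiceless → -iwi → *zajimeguatiwi*.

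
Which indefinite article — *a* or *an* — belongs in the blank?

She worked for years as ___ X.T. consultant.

The indefinite article is chosen by the initial *sound* of the following word, not its spelling.
The initialism *X.T.* is read letter by letter; the first letter, X, is pronounced /ɛks/, which begins with a vowel sound.
So the article is *an*: She worked for years as an X.T. consultant.

an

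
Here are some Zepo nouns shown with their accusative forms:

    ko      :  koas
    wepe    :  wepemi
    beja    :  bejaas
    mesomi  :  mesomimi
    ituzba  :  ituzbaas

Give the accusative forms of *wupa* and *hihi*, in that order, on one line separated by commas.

Looking at the last vowel of each stem: -mi when the last vowel of the stem is a front vowel (*wepe*, *mesomi*); -as when the last vowel of the stem is a back vowel (*ko*, *beja*, *ituzba*).
*wupa* — last vowel /a/ (a back vowel) → -as → *wupaas*.
*hihi* — last vowel /i/ (a front vowel) → -mi → *hihimi*.

wupaas, hihimi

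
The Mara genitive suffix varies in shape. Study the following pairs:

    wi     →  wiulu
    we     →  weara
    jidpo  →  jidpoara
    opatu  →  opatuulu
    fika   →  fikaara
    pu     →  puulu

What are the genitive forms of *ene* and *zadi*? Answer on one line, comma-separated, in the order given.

The suffix is conditioned by the last vowel: -ulu when the last vowel of the stem is a high vowel (*wi*, *opatu*, *pu*); -ara when the last vowel of the stem is a non-high vowel (*we*, *jidpo*, *fika*).
The last vowel of *ene* is /e/, which is a non-high vowel, so the suffix is -ara, giving *eneara*.
*zadi*: last vowel = /i/, a high vowel → -ulu → *zadiulu*.

eneara, zadiulu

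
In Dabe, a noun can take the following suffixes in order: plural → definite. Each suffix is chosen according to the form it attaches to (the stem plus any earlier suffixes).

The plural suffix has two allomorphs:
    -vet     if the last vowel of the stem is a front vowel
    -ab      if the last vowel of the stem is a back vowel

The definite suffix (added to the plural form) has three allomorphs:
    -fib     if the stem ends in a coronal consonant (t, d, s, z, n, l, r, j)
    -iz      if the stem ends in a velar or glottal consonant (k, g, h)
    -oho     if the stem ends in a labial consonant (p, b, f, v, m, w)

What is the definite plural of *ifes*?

ifesvetfib

The last vowel of *ifes* is /e/, which is a front vowel, so the plural suffix is -vet, giving *ifesvet*.
The final consonant of the plural form *ifesvet* is /t/, which is coronal, so the definite suffix is -fib, giving *ifesvetfib*.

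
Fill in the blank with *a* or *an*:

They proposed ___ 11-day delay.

an

The indefinite article is chosen by the initial *sound* of the following word, not its spelling.
The number *11* is spoken "eleven", beginning with /ɪˈlɛvən/ — a vowel sound.
So the article is *an*: They proposed an 11-day delay.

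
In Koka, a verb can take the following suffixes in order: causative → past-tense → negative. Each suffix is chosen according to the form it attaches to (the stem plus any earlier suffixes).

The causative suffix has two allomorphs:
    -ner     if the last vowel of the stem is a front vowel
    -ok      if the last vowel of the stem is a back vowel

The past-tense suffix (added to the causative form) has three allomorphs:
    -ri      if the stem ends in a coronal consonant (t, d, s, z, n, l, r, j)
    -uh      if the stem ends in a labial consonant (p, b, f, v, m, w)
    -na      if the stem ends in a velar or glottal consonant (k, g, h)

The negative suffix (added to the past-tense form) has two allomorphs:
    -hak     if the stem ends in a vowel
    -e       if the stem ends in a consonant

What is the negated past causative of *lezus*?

The last vowel of *lezus* is /u/, which is a back vowel, so the causative suffix is -ok, giving *lezusok*.
The final consonant of the causative form *lezusok* is /k/, which is velar/glottal, so the past-tense suffix is -na, giving *lezusokna*.
The past-tense form *lezusokna*: final sound = /a/, a vowel → -hak → *lezusoknahak*.

lezusoknahak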